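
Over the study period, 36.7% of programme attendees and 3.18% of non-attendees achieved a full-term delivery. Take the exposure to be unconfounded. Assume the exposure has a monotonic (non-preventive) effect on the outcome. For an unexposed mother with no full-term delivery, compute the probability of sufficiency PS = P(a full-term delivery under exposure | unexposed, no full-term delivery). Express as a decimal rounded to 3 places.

p₁ = 0.367, p₀ = 0.0318.
Under exogeneity and monotonicity, PS = (p₁ − p₀) / (1 − p₀).
PS = (0.367 − 0.0318) / (1 − 0.0318) = 0.3352 / 0.9682 ≈ 0.3462

PS ≈ 0.346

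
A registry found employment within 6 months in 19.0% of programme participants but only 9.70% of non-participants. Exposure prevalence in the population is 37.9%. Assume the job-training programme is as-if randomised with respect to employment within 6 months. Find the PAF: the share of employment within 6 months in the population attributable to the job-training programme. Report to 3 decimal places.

p₁ = 0.19, p₀ = 0.097.
Overall risk P(Y=1) = π·p₁ + (1−π)·p₀ = 0.379×0.19 + 0.621×0.097 = 0.13225.
Under exogeneity, PAF = [P(Y=1) − p₀] / P(Y=1).
PAF = (0.13225 − 0.097) / 0.13225 ≈ 0.2665

PAF ≈ 0.267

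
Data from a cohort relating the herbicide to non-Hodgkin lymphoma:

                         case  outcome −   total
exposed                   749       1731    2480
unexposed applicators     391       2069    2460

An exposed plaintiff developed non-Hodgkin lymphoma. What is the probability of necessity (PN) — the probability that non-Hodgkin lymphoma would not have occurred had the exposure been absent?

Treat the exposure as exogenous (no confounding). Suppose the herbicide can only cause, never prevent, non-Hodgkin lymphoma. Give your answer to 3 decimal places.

PN ≈ 0.474

p₁ = P(outcome | exposed) = 749/2480 = 0.30202
p₀ = P(outcome | unexposed) = 391/2460 = 0.15894
Under exogeneity and monotonicity, PN = (p₁ − p₀)/p₁.
PN = (0.30202 − 0.15894) / 0.30202 ≈ 0.4737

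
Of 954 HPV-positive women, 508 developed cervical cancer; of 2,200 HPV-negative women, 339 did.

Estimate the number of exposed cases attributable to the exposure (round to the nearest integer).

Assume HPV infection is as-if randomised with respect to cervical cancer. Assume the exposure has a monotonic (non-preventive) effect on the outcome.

about 361 cases

p₁ = P(outcome | exposed) = 508/954 = 0.53249
p₀ = P(outcome | unexposed) = 339/2200 = 0.15409
PN = (p₁ − p₀)/p₁ = (0.53249 − 0.15409) / 0.53249 ≈ 0.71062.
Attributable cases ≈ PN × (exposed cases) = 0.71062 × 508 ≈ 361.00.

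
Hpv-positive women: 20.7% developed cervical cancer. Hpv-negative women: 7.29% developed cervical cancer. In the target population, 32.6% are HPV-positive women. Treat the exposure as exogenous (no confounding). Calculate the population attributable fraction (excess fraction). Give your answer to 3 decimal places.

p₁ = 0.207, p₀ = 0.0729.
Overall risk P(Y=1) = π·p₁ + (1−π)·p₀ = 0.326×0.207 + 0.674×0.0729 = 0.11662.
Under exogeneity, PAF = [P(Y=1) − p₀] / P(Y=1).
PAF = (0.11662 − 0.0729) / 0.11662 ≈ 0.3749

PAF ≈ 0.375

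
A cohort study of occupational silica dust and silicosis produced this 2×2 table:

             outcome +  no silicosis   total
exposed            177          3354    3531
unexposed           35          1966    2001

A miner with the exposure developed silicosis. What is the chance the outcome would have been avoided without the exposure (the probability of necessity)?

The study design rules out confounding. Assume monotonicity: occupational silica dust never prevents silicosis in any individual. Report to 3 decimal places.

PN ≈ 0.651

p₁ = P(outcome | exposed) = 177/3531 = 0.050127
p₀ = P(outcome | unexposed) = 35/2001 = 0.017491
Under exogeneity and monotonicity, PN = (p₁ − p₀) / p₁.
PN = (0.050127 − 0.017491) / 0.050127 = 0.032636 / 0.050127 ≈ 0.6511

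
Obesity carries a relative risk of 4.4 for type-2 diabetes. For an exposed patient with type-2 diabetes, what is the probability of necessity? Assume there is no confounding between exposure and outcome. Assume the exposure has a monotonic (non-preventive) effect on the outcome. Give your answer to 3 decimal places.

Under exogeneity and monotonicity, PN = (RR − 1) / RR = 1 − 1/RR.
PN = (4.4 − 1) / 4.4 = 3.4 / 4.4 ≈ 0.7727

PN ≈ 0.773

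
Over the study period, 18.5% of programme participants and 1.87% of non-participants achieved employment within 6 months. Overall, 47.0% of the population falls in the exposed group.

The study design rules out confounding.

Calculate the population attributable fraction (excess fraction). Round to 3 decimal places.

p₁ = 0.185, p₀ = 0.0187.
Overall risk P(Y=1) = π·p₁ + (1−π)·p₀ = 0.47×0.185 + 0.53×0.0187 = 0.096861.
Under exogeneity, PAF = [P(Y=1) − p₀] / P(Y=1).
PAF = (0.096861 − 0.0187) / 0.096861 ≈ 0.8069

PAF ≈ 0.807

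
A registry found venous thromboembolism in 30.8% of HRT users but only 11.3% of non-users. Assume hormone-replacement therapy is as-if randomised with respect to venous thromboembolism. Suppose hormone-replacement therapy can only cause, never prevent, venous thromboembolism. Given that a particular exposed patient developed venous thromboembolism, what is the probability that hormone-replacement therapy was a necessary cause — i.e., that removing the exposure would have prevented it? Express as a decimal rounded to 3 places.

PN ≈ 0.633

p₁ = 0.308, p₀ = 0.113.
Under exogeneity and monotonicity, PN = (p₁ − p₀) / p₁.
PN = (0.308 − 0.113) / 0.308 = 0.195 / 0.308 ≈ 0.6331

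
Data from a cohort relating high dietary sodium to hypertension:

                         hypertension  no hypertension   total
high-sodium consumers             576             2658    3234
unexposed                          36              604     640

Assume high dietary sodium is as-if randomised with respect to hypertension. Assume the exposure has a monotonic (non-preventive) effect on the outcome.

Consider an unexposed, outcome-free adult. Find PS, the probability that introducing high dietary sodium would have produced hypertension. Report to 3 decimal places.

p₁ = P(outcome | exposed) = 576/3234 = 0.17811
p₀ = P(outcome | unexposed) = 36/640 = 0.05625
Under exogeneity and monotonicity, PS = (p₁ − p₀)/(1 − p₀).
PS = (0.17811 − 0.05625) / 0.94375 ≈ 0.1291

PS ≈ 0.129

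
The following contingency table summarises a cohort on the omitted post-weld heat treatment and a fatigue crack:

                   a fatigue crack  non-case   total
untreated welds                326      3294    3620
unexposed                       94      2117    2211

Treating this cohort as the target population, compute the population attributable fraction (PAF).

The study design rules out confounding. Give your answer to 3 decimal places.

PAF ≈ 0.410

p₁ = P(outcome | exposed) = 326/3620 = 0.090055
p₀ = P(outcome | unexposed) = 94/2211 = 0.042515
Exposure prevalence π = 3620/5831 = 0.62082; overall risk P(Y=1) = 0.072029.
Under exogeneity, PAF = [P(Y=1) − p₀]/P(Y=1).
PAF = (0.072029 − 0.042515) / 0.072029 ≈ 0.4098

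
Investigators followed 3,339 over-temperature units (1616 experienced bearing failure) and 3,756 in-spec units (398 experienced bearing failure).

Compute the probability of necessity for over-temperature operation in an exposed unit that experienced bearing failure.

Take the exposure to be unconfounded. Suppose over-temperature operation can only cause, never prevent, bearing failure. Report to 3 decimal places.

PN ≈ 0.781

p₁ = P(outcome | exposed) = 1616/3339 = 0.48398
p₀ = P(outcome | unexposed) = 398/3756 = 0.10596
Under exogeneity and monotonicity, PN = (p₁ − p₀) / p₁.
PN = (0.48398 − 0.10596) / 0.48398 = 0.37801 / 0.48398 ≈ 0.7811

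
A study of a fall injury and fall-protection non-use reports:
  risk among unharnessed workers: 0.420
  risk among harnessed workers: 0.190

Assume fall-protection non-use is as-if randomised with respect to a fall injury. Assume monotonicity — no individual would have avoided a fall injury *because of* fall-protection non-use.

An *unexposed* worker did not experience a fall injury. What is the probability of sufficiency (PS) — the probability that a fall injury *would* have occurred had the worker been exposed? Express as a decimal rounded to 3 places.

Let p₁ = 0.42, p₀ = 0.19.
Under exogeneity and monotonicity, PS = (p₁ − p₀) / (1 − p₀).
PS = (0.42 − 0.19) / (1 − 0.19) = 0.23 / 0.81 ≈ 0.2840

PS ≈ 0.284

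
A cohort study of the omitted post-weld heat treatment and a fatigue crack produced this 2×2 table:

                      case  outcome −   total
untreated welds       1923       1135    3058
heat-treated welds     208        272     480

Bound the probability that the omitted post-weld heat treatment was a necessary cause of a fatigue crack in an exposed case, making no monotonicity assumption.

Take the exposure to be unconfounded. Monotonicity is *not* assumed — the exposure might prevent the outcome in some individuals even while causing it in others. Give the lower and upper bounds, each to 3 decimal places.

0.311 ≤ PN ≤ 0.901

p₁ = P(outcome | exposed) = 1923/3058 = 0.62884
p₀ = P(outcome | unexposed) = 208/480 = 0.43333
Under exogeneity alone the bounds on PN are max{0,(p₁−p₀)/p₁} ≤ PN ≤ min{1,(1−p₀)/p₁}.
  lower = (p₁ − p₀)/p₁ = 0.19551 / 0.62884 ≈ 0.3109
  upper = min{1, (1 − p₀)/p₁} = 0.56667 / 0.62884 ≈ 0.9011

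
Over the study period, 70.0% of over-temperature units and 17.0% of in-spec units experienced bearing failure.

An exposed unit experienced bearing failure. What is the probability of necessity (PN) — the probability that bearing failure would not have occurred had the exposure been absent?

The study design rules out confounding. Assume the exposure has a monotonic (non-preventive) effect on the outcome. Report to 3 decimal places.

PN ≈ 0.757

p₁ = 0.7, p₀ = 0.17.
Under exogeneity and monotonicity, PN = (p₁ − p₀) / p₁.
PN = (0.7 − 0.17) / 0.7 = 0.53 / 0.7 ≈ 0.7571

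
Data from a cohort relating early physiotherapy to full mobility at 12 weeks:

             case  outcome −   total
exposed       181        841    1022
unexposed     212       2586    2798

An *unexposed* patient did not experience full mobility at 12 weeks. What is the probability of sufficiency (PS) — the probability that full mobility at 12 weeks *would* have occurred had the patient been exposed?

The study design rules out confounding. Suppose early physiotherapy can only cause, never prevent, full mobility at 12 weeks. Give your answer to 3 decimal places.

p₁ = P(outcome | exposed) = 181/1022 = 0.1771
p₀ = P(outcome | unexposed) = 212/2798 = 0.075768
Under exogeneity and monotonicity, PS = (p₁ − p₀)/(1 − p₀).
PS = (0.1771 − 0.075768) / 0.92423 ≈ 0.1096

PS ≈ 0.110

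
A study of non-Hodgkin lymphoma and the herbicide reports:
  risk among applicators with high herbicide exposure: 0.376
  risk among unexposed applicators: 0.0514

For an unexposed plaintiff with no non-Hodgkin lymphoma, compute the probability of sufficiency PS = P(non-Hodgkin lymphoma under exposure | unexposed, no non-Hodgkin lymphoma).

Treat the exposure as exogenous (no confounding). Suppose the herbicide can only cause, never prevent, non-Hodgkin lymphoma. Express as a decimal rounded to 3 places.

Let p₁ = 0.376, p₀ = 0.0514.
Under exogeneity and monotonicity, PS = (p₁ − p₀) / (1 − p₀).
PS = (0.376 − 0.0514) / (1 − 0.0514) = 0.3246 / 0.9486 ≈ 0.3422

PS ≈ 0.342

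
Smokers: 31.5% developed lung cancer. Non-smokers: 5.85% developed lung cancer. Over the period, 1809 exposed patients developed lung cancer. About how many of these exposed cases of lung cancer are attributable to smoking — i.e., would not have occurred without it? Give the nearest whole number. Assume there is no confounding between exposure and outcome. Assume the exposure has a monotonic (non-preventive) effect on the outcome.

p₁ = 0.315, p₀ = 0.0585.
PN = (p₁ − p₀)/p₁ = (0.315 − 0.0585) / 0.315 ≈ 0.81429.
Attributable cases ≈ PN × (exposed cases) = 0.81429 × 1809 ≈ 1473.04.

about 1473 cases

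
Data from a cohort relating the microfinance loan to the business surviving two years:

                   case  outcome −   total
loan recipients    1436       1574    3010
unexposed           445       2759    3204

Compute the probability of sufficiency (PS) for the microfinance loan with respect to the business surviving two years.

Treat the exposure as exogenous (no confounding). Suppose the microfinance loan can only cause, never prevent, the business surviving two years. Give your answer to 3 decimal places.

p₁ = P(outcome | exposed) = 1436/3010 = 0.47708
p₀ = P(outcome | unexposed) = 445/3204 = 0.13889
Under exogeneity and monotonicity, PS = (p₁ − p₀) / (1 − p₀).
PS = (0.47708 − 0.13889) / (1 − 0.13889) = 0.33819 / 0.86111 ≈ 0.3927

PS ≈ 0.393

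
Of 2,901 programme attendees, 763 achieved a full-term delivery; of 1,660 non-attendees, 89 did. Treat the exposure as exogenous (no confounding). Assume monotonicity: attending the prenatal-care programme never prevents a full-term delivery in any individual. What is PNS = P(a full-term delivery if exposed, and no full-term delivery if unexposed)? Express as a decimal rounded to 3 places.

p₁ = P(outcome | exposed) = 763/2901 = 0.26301
p₀ = P(outcome | unexposed) = 89/1660 = 0.053614
Under exogeneity and monotonicity, PNS = p₁ − p₀.
PNS = 0.26301 − 0.053614 = 0.2094

PNS ≈ 0.209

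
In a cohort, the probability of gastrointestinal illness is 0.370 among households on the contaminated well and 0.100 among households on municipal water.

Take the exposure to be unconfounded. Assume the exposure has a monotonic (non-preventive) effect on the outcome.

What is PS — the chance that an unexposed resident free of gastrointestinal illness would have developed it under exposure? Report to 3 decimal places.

Let p₁ = 0.37, p₀ = 0.1.
Under exogeneity and monotonicity, PS = (p₁ − p₀) / (1 − p₀).
PS = (0.37 − 0.1) / (1 − 0.1) = 0.27 / 0.9 ≈ 0.3000

PS ≈ 0.300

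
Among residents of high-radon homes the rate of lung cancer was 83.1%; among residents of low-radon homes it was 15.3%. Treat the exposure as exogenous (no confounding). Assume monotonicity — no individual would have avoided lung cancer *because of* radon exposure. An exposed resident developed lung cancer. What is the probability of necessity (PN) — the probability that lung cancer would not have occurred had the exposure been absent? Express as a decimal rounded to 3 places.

PN ≈ 0.816

p₁ = 0.831, p₀ = 0.153.
Under exogeneity and monotonicity, PN = (p₁ − p₀) / p₁.
PN = (0.831 − 0.153) / 0.831 = 0.678 / 0.831 ≈ 0.8159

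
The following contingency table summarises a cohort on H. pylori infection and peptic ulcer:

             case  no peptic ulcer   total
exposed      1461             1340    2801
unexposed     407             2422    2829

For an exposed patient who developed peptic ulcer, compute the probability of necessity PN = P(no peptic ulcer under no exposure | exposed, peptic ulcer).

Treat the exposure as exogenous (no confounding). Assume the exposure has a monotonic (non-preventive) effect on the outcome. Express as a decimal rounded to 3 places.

PN ≈ 0.724

p₁ = P(outcome | exposed) = 1461/2801 = 0.5216
p₀ = P(outcome | unexposed) = 407/2829 = 0.14387
Under exogeneity and monotonicity, PN = (p₁ − p₀)/p₁.
PN = (0.5216 − 0.14387) / 0.5216 ≈ 0.7242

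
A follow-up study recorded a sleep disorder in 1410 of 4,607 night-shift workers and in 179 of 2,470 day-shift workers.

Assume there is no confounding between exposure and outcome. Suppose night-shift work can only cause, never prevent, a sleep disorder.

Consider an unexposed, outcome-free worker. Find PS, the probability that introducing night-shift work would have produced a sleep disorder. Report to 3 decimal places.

p₁ = P(outcome | exposed) = 1410/4607 = 0.30606
p₀ = P(outcome | unexposed) = 179/2470 = 0.07247
Under exogeneity and monotonicity, PS = (p₁ − p₀) / (1 − p₀).
PS = (0.30606 − 0.07247) / (1 − 0.07247) = 0.23359 / 0.92753 ≈ 0.2518

PS ≈ 0.252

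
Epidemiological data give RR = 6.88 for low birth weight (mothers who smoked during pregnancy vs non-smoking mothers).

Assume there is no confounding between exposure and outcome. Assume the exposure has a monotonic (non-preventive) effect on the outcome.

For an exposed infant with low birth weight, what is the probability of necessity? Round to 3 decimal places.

Under exogeneity and monotonicity, PN = (RR − 1) / RR = 1 − 1/RR.
PN = (6.88 − 1) / 6.88 = 5.88 / 6.88 ≈ 0.8547

PN ≈ 0.855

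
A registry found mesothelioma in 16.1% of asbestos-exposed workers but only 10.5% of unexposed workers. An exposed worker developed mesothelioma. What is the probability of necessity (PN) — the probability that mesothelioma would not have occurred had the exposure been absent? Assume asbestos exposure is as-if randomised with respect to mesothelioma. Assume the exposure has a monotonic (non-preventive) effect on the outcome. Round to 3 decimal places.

p₁ = 0.161, p₀ = 0.105.
Under exogeneity and monotonicity, PN = (p₁ − p₀) / p₁.
PN = (0.161 − 0.105) / 0.161 = 0.056 / 0.161 ≈ 0.3478

PN ≈ 0.348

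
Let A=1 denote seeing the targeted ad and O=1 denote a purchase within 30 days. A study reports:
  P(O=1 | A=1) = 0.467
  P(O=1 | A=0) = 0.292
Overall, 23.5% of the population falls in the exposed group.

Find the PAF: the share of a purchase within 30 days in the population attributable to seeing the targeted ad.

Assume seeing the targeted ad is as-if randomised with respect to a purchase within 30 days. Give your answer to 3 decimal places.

PAF ≈ 0.123

Let p₁ = 0.467, p₀ = 0.292.
Overall risk P(Y=1) = π·p₁ + (1−π)·p₀ = 0.235×0.467 + 0.765×0.292 = 0.33313.
Under exogeneity, PAF = [P(Y=1) − p₀] / P(Y=1).
PAF = (0.33313 − 0.292) / 0.33313 ≈ 0.1235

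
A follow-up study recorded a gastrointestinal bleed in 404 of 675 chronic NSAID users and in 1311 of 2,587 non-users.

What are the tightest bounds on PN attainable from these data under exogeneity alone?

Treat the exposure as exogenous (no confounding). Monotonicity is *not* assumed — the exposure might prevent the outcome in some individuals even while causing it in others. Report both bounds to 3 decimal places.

0.153 ≤ PN ≤ 0.824

p₁ = P(outcome | exposed) = 404/675 = 0.59852
p₀ = P(outcome | unexposed) = 1311/2587 = 0.50676
Under exogeneity alone the bounds on PN are max{0,(p₁−p₀)/p₁} ≤ PN ≤ min{1,(1−p₀)/p₁}.
  lower = (p₁ − p₀)/p₁ = 0.091754 / 0.59852 ≈ 0.1533
  upper = min{1, (1 − p₀)/p₁} = 0.49324 / 0.59852 ≈ 0.8241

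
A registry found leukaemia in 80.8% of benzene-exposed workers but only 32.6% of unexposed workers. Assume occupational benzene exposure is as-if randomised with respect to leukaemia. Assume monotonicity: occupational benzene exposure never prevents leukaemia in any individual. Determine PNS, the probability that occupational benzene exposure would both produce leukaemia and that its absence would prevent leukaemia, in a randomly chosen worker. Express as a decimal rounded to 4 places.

PNS ≈ 0.4820

p₁ = 0.808, p₀ = 0.326.
Under exogeneity and monotonicity, PNS = p₁ − p₀.
PNS = 0.808 − 0.326 = 0.482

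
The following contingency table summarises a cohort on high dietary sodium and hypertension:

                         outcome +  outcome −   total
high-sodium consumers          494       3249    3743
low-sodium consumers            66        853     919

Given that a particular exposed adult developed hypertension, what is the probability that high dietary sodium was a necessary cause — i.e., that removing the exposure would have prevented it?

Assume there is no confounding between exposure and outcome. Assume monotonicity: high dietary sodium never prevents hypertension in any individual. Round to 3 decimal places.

PN ≈ 0.456

p₁ = P(outcome | exposed) = 494/3743 = 0.13198
p₀ = P(outcome | unexposed) = 66/919 = 0.071817
Under exogeneity and monotonicity, PN = (p₁ − p₀) / p₁.
PN = (0.13198 − 0.071817) / 0.13198 = 0.060163 / 0.13198 ≈ 0.4558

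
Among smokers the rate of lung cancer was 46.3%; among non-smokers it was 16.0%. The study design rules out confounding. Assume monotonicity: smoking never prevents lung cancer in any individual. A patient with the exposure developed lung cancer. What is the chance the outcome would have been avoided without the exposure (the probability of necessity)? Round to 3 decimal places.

p₁ = 0.463, p₀ = 0.16.
Under exogeneity and monotonicity, PN = (p₁ − p₀) / p₁.
PN = (0.463 − 0.16) / 0.463 = 0.303 / 0.463 ≈ 0.6544

PN ≈ 0.654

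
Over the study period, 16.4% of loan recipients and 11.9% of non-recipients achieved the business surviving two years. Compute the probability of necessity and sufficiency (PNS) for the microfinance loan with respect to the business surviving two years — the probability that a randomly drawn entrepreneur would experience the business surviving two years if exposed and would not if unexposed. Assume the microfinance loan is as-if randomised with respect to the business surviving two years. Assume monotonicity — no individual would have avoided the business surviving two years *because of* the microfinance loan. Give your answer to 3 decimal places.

p₁ = 0.164, p₀ = 0.119.
Under exogeneity and monotonicity, PNS = p₁ − p₀.
PNS = 0.164 − 0.119 = 0.045

PNS ≈ 0.045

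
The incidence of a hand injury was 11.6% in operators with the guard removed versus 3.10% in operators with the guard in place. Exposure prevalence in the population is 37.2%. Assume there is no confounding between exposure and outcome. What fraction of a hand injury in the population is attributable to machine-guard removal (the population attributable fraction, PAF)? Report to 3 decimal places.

p₁ = 0.116, p₀ = 0.031.
Overall risk P(Y=1) = π·p₁ + (1−π)·p₀ = 0.372×0.116 + 0.628×0.031 = 0.06262.
Under exogeneity, PAF = [P(Y=1) − p₀] / P(Y=1).
PAF = (0.06262 − 0.031) / 0.06262 ≈ 0.5050

PAF ≈ 0.505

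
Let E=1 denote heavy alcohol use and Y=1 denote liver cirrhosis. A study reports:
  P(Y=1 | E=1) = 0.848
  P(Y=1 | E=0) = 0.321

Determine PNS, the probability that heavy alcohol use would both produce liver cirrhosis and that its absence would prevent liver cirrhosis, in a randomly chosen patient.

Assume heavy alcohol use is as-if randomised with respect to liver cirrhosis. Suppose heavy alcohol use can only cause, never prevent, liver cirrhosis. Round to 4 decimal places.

Let p₁ = 0.848, p₀ = 0.321.
Under exogeneity and monotonicity, PNS = p₁ − p₀.
PNS = 0.848 − 0.321 = 0.527

PNS ≈ 0.5270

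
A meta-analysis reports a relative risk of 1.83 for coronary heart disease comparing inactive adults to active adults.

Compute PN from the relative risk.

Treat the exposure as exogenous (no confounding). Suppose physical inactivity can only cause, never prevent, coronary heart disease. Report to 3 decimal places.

Under exogeneity and monotonicity, PN = (RR − 1) / RR = 1 − 1/RR.
PN = (1.83 − 1) / 1.83 = 0.83 / 1.83 ≈ 0.4536

PN ≈ 0.454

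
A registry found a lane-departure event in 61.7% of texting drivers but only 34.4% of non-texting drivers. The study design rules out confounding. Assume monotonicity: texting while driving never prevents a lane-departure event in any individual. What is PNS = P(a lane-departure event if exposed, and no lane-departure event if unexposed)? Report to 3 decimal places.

PNS ≈ 0.273

p₁ = 0.617, p₀ = 0.344.
Under exogeneity and monotonicity, PNS = p₁ − p₀.
PNS = 0.617 − 0.344 = 0.273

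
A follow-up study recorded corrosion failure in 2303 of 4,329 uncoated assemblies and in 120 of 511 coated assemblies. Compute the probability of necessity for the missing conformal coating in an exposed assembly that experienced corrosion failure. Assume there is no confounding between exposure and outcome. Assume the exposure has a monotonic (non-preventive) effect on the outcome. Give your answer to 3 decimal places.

p₁ = P(outcome | exposed) = 2303/4329 = 0.53199
p₀ = P(outcome | unexposed) = 120/511 = 0.23483
Under exogeneity and monotonicity, PN = (p₁ − p₀) / p₁.
PN = (0.53199 − 0.23483) / 0.53199 = 0.29716 / 0.53199 ≈ 0.5586

PN ≈ 0.559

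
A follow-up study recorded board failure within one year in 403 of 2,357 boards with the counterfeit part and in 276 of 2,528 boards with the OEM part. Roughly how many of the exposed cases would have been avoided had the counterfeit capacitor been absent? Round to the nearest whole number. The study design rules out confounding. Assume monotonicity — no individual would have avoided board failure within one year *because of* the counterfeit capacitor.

about 146 cases

p₁ = P(outcome | exposed) = 403/2357 = 0.17098
p₀ = P(outcome | unexposed) = 276/2528 = 0.10918
PN = (p₁ − p₀)/p₁ = (0.17098 − 0.10918) / 0.17098 ≈ 0.36146.
Attributable cases ≈ PN × (exposed cases) = 0.36146 × 403 ≈ 145.67.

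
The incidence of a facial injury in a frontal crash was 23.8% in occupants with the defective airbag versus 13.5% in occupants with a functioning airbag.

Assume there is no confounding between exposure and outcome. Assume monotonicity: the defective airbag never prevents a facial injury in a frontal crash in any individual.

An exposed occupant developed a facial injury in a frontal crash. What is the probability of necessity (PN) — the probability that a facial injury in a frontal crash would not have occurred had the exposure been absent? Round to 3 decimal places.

PN ≈ 0.433

p₁ = 0.238, p₀ = 0.135.
Under exogeneity and monotonicity, PN = (p₁ − p₀) / p₁.
PN = (0.238 − 0.135) / 0.238 = 0.103 / 0.238 ≈ 0.4328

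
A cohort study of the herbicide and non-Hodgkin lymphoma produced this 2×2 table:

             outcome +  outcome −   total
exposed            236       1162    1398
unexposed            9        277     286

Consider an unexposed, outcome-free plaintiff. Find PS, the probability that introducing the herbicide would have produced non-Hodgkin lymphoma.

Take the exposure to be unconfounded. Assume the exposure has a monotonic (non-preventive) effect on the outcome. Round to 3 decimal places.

p₁ = P(outcome | exposed) = 236/1398 = 0.16881
p₀ = P(outcome | unexposed) = 9/286 = 0.031469
Under exogeneity and monotonicity, PS = (p₁ − p₀)/(1 − p₀).
PS = (0.16881 − 0.031469) / 0.96853 ≈ 0.1418

PS ≈ 0.142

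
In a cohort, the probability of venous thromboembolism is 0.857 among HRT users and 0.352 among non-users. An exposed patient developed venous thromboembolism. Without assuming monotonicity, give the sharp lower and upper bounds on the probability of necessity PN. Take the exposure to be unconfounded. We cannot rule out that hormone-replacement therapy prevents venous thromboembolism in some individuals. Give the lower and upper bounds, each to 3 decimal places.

0.589 ≤ PN ≤ 0.756

Let p₁ = 0.857, p₀ = 0.352.
Under exogeneity alone the bounds on PN are max{0,(p₁−p₀)/p₁} ≤ PN ≤ min{1,(1−p₀)/p₁}.
  lower = (p₁ − p₀)/p₁ = 0.505 / 0.857 ≈ 0.5893
  upper = min{1, (1 − p₀)/p₁} = 0.648 / 0.857 ≈ 0.7561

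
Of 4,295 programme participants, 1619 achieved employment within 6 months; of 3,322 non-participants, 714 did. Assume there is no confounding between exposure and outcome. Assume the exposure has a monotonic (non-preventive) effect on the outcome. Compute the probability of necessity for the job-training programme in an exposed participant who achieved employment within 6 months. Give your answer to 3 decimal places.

PN ≈ 0.430

p₁ = P(outcome | exposed) = 1619/4295 = 0.37695
p₀ = P(outcome | unexposed) = 714/3322 = 0.21493
Under exogeneity and monotonicity, PN = (p₁ − p₀) / p₁.
PN = (0.37695 − 0.21493) / 0.37695 = 0.16202 / 0.37695 ≈ 0.4298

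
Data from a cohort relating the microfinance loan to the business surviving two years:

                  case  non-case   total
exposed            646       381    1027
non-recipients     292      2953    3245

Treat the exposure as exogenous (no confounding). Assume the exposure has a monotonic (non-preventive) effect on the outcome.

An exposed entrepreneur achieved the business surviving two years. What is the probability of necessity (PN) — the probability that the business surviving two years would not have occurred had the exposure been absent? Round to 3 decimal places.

p₁ = P(outcome | exposed) = 646/1027 = 0.62902
p₀ = P(outcome | unexposed) = 292/3245 = 0.089985
Under exogeneity and monotonicity, PN = (p₁ − p₀)/p₁.
PN = (0.62902 − 0.089985) / 0.62902 ≈ 0.8569

PN ≈ 0.857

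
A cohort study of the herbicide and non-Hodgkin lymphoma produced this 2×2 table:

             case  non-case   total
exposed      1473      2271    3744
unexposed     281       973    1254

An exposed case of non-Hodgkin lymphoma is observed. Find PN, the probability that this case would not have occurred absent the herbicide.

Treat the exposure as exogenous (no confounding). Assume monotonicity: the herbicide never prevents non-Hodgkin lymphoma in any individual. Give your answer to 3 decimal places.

p₁ = P(outcome | exposed) = 1473/3744 = 0.39343
p₀ = P(outcome | unexposed) = 281/1254 = 0.22408
Under exogeneity and monotonicity, PN = (p₁ − p₀)/p₁.
PN = (0.39343 − 0.22408) / 0.39343 ≈ 0.4304

PN ≈ 0.430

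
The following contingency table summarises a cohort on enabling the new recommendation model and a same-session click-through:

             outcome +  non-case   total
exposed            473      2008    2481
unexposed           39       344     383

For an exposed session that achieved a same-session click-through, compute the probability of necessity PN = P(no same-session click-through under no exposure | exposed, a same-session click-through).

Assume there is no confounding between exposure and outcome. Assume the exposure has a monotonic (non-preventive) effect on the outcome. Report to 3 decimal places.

p₁ = P(outcome | exposed) = 473/2481 = 0.19065
p₀ = P(outcome | unexposed) = 39/383 = 0.10183
Under exogeneity and monotonicity, PN = (p₁ − p₀)/p₁.
PN = (0.19065 − 0.10183) / 0.19065 ≈ 0.4659

PN ≈ 0.466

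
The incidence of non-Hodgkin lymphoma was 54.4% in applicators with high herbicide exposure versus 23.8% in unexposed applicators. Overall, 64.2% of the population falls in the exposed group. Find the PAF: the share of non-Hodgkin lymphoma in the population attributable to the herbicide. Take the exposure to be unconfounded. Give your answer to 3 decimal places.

PAF ≈ 0.452

p₁ = 0.544, p₀ = 0.238.
Overall risk P(Y=1) = π·p₁ + (1−π)·p₀ = 0.642×0.544 + 0.358×0.238 = 0.43445.
Under exogeneity, PAF = [P(Y=1) − p₀] / P(Y=1).
PAF = (0.43445 − 0.238) / 0.43445 ≈ 0.4522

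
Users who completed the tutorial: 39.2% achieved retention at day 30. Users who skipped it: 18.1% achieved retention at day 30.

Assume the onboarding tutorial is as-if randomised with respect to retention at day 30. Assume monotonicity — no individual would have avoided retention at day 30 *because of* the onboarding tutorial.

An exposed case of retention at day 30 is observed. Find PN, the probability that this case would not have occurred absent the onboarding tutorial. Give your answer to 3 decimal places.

PN ≈ 0.538

p₁ = 0.392, p₀ = 0.181.
Under exogeneity and monotonicity, PN = (p₁ − p₀) / p₁.
PN = (0.392 − 0.181) / 0.392 = 0.211 / 0.392 ≈ 0.5383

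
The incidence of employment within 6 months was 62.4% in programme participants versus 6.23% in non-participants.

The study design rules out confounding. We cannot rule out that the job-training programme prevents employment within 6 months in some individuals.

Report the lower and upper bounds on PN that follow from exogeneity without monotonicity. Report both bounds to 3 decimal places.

p₁ = 0.624, p₀ = 0.0623.
Under exogeneity alone the bounds on PN are max{0,(p₁−p₀)/p₁} ≤ PN ≤ min{1,(1−p₀)/p₁}.
  lower = (p₁ − p₀)/p₁ = 0.5617 / 0.624 ≈ 0.9002
  upper = min{1, (1 − p₀)/p₁} = 0.9377 / 0.624 ≈ 1.5027 → capped at 1

0.900 ≤ PN ≤ 1.000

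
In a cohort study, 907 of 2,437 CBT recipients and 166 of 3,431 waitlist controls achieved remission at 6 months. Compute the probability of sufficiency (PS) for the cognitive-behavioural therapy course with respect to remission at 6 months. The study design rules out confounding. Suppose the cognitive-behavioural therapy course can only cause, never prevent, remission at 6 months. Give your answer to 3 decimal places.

PS ≈ 0.340

p₁ = P(outcome | exposed) = 907/2437 = 0.37218
p₀ = P(outcome | unexposed) = 166/3431 = 0.048382
Under exogeneity and monotonicity, PS = (p₁ − p₀) / (1 − p₀).
PS = (0.37218 − 0.048382) / (1 − 0.048382) = 0.3238 / 0.95162 ≈ 0.3403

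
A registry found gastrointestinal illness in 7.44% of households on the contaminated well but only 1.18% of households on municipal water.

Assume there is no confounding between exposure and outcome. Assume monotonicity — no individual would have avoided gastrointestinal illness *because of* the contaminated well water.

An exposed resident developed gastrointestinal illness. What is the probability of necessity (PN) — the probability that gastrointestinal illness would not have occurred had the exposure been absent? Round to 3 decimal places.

PN ≈ 0.841

p₁ = 0.0744, p₀ = 0.0118.
Under exogeneity and monotonicity, PN = (p₁ − p₀) / p₁.
PN = (0.0744 − 0.0118) / 0.0744 = 0.0626 / 0.0744 ≈ 0.8414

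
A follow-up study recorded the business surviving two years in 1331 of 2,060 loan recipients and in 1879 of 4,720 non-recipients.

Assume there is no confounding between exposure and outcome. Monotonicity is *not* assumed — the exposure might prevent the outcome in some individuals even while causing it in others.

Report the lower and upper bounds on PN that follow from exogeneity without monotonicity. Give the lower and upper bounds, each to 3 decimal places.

0.384 ≤ PN ≤ 0.932

p₁ = P(outcome | exposed) = 1331/2060 = 0.64612
p₀ = P(outcome | unexposed) = 1879/4720 = 0.39809
Under exogeneity alone the bounds on PN are max{0,(p₁−p₀)/p₁} ≤ PN ≤ min{1,(1−p₀)/p₁}.
  lower = (p₁ − p₀)/p₁ = 0.24802 / 0.64612 ≈ 0.3839
  upper = min{1, (1 − p₀)/p₁} = 0.60191 / 0.64612 ≈ 0.9316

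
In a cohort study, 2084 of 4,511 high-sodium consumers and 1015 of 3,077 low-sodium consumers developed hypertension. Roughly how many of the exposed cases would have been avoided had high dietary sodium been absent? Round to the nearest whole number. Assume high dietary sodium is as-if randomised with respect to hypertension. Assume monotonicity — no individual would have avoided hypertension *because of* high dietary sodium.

about 596 cases

p₁ = P(outcome | exposed) = 2084/4511 = 0.46198
p₀ = P(outcome | unexposed) = 1015/3077 = 0.32987
PN = (p₁ − p₀)/p₁ = (0.46198 − 0.32987) / 0.46198 ≈ 0.28597.
Attributable cases ≈ PN × (exposed cases) = 0.28597 × 2084 ≈ 595.97.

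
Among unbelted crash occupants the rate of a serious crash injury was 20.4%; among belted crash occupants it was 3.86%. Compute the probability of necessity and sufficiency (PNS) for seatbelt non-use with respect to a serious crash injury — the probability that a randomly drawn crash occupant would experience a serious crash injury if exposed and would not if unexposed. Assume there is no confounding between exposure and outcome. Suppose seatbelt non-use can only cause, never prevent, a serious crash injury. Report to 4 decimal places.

p₁ = 0.204, p₀ = 0.0386.
Under exogeneity and monotonicity, PNS = p₁ − p₀.
PNS = 0.204 − 0.0386 = 0.1654

PNS ≈ 0.1654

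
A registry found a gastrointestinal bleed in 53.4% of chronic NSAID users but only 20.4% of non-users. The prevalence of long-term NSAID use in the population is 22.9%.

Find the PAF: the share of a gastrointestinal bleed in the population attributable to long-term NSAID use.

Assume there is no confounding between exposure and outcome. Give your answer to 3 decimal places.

p₁ = 0.534, p₀ = 0.204.
Overall risk P(Y=1) = π·p₁ + (1−π)·p₀ = 0.229×0.534 + 0.771×0.204 = 0.27957.
Under exogeneity, PAF = [P(Y=1) − p₀] / P(Y=1).
PAF = (0.27957 − 0.204) / 0.27957 ≈ 0.2703

PAF ≈ 0.270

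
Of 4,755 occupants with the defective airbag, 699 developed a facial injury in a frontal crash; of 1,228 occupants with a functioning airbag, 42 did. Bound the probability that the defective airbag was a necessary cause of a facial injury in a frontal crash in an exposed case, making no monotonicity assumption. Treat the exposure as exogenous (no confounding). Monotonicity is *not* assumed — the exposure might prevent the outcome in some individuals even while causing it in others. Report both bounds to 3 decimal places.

p₁ = P(outcome | exposed) = 699/4755 = 0.147
p₀ = P(outcome | unexposed) = 42/1228 = 0.034202
Under exogeneity alone the bounds on PN are max{0,(p₁−p₀)/p₁} ≤ PN ≤ min{1,(1−p₀)/p₁}.
  lower = (p₁ − p₀)/p₁ = 0.1128 / 0.147 ≈ 0.7673
  upper = min{1, (1 − p₀)/p₁} = 0.9658 / 0.147 ≈ 6.5699 → capped at 1

0.767 ≤ PN ≤ 1.000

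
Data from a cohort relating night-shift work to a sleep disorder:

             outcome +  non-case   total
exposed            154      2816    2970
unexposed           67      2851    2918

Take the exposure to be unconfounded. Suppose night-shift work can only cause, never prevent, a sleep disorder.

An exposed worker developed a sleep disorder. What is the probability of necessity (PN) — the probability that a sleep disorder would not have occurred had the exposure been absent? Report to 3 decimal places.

PN ≈ 0.557

p₁ = P(outcome | exposed) = 154/2970 = 0.051852
p₀ = P(outcome | unexposed) = 67/2918 = 0.022961
Under exogeneity and monotonicity, PN = (p₁ − p₀) / p₁.
PN = (0.051852 − 0.022961) / 0.051852 = 0.028891 / 0.051852 ≈ 0.5572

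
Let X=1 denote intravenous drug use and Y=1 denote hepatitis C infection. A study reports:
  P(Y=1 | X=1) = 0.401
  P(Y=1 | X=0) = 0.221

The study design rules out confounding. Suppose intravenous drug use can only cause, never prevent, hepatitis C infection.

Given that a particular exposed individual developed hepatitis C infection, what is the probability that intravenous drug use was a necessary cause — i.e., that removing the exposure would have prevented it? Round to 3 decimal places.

Let p₁ = 0.401, p₀ = 0.221.
Under exogeneity and monotonicity, PN = (p₁ − p₀) / p₁.
PN = (0.401 − 0.221) / 0.401 = 0.18 / 0.401 ≈ 0.4489

PN ≈ 0.449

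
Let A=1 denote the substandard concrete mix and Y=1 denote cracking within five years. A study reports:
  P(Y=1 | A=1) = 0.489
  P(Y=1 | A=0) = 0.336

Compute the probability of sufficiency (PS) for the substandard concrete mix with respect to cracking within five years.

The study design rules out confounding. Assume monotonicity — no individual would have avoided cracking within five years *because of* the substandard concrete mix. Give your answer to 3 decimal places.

PS ≈ 0.230

Let p₁ = 0.489, p₀ = 0.336.
Under exogeneity and monotonicity, PS = (p₁ − p₀) / (1 − p₀).
PS = (0.489 − 0.336) / (1 − 0.336) = 0.153 / 0.664 ≈ 0.2304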